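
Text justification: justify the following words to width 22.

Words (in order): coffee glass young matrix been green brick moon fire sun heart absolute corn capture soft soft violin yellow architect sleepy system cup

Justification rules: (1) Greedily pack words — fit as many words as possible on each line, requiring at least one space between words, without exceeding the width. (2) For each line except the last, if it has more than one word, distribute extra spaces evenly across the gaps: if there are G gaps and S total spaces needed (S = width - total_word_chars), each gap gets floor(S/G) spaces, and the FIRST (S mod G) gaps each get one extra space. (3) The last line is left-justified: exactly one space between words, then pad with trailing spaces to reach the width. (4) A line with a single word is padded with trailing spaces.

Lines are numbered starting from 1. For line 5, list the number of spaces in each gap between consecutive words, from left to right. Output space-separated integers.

Line 1: ['coffee', 'glass', 'young'] (min_width=18, slack=4)
Line 2: ['matrix', 'been', 'green'] (min_width=17, slack=5)
Line 3: ['brick', 'moon', 'fire', 'sun'] (min_width=19, slack=3)
Line 4: ['heart', 'absolute', 'corn'] (min_width=19, slack=3)
Line 5: ['capture', 'soft', 'soft'] (min_width=17, slack=5)
Line 6: ['violin', 'yellow'] (min_width=13, slack=9)
Line 7: ['architect', 'sleepy'] (min_width=16, slack=6)
Line 8: ['system', 'cup'] (min_width=10, slack=12)

Answer: 4 3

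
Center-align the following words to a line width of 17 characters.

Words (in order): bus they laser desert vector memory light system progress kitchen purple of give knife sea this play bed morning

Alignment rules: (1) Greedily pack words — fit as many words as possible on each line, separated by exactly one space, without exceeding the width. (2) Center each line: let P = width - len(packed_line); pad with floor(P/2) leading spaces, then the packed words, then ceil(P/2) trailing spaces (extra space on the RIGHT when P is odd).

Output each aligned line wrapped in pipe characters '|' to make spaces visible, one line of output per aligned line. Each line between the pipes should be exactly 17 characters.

Line 1: ['bus', 'they', 'laser'] (min_width=14, slack=3)
Line 2: ['desert', 'vector'] (min_width=13, slack=4)
Line 3: ['memory', 'light'] (min_width=12, slack=5)
Line 4: ['system', 'progress'] (min_width=15, slack=2)
Line 5: ['kitchen', 'purple', 'of'] (min_width=17, slack=0)
Line 6: ['give', 'knife', 'sea'] (min_width=14, slack=3)
Line 7: ['this', 'play', 'bed'] (min_width=13, slack=4)
Line 8: ['morning'] (min_width=7, slack=10)

Answer: | bus they laser  |
|  desert vector  |
|  memory light   |
| system progress |
|kitchen purple of|
| give knife sea  |
|  this play bed  |
|     morning     |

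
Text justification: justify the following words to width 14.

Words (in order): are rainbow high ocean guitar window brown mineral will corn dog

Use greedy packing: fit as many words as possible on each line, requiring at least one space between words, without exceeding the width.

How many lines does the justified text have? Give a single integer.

Line 1: ['are', 'rainbow'] (min_width=11, slack=3)
Line 2: ['high', 'ocean'] (min_width=10, slack=4)
Line 3: ['guitar', 'window'] (min_width=13, slack=1)
Line 4: ['brown', 'mineral'] (min_width=13, slack=1)
Line 5: ['will', 'corn', 'dog'] (min_width=13, slack=1)
Total lines: 5

Answer: 5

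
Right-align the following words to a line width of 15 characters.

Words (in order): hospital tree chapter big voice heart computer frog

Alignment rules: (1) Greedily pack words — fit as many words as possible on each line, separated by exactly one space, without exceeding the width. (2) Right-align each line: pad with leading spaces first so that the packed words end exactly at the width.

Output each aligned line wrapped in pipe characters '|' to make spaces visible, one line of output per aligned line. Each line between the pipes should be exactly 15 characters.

Line 1: ['hospital', 'tree'] (min_width=13, slack=2)
Line 2: ['chapter', 'big'] (min_width=11, slack=4)
Line 3: ['voice', 'heart'] (min_width=11, slack=4)
Line 4: ['computer', 'frog'] (min_width=13, slack=2)

Answer: |  hospital tree|
|    chapter big|
|    voice heart|
|  computer frog|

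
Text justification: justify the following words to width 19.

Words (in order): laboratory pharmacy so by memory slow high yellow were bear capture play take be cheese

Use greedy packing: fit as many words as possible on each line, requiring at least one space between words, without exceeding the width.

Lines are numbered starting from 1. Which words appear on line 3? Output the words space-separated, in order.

Answer: high yellow were

Derivation:
Line 1: ['laboratory', 'pharmacy'] (min_width=19, slack=0)
Line 2: ['so', 'by', 'memory', 'slow'] (min_width=17, slack=2)
Line 3: ['high', 'yellow', 'were'] (min_width=16, slack=3)
Line 4: ['bear', 'capture', 'play'] (min_width=17, slack=2)
Line 5: ['take', 'be', 'cheese'] (min_width=14, slack=5)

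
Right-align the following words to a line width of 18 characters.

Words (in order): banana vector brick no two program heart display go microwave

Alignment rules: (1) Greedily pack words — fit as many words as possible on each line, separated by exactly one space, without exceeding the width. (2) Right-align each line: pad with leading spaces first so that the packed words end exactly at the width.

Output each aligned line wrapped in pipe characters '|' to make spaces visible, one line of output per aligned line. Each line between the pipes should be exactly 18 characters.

Answer: |     banana vector|
|      brick no two|
|     program heart|
|        display go|
|         microwave|

Derivation:
Line 1: ['banana', 'vector'] (min_width=13, slack=5)
Line 2: ['brick', 'no', 'two'] (min_width=12, slack=6)
Line 3: ['program', 'heart'] (min_width=13, slack=5)
Line 4: ['display', 'go'] (min_width=10, slack=8)
Line 5: ['microwave'] (min_width=9, slack=9)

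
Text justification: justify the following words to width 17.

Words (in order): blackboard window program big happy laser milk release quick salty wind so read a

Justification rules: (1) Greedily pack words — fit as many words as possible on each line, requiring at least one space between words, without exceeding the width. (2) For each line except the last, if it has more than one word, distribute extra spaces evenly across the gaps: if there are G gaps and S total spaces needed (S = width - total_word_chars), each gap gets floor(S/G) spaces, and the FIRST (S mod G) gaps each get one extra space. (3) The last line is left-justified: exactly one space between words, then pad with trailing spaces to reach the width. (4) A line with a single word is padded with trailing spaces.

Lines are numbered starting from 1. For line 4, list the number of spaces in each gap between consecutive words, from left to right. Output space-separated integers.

Answer: 5

Derivation:
Line 1: ['blackboard', 'window'] (min_width=17, slack=0)
Line 2: ['program', 'big', 'happy'] (min_width=17, slack=0)
Line 3: ['laser', 'milk'] (min_width=10, slack=7)
Line 4: ['release', 'quick'] (min_width=13, slack=4)
Line 5: ['salty', 'wind', 'so'] (min_width=13, slack=4)
Line 6: ['read', 'a'] (min_width=6, slack=11)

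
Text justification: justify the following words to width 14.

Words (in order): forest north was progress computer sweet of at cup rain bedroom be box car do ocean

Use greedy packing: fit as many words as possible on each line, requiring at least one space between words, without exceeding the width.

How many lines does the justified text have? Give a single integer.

Line 1: ['forest', 'north'] (min_width=12, slack=2)
Line 2: ['was', 'progress'] (min_width=12, slack=2)
Line 3: ['computer', 'sweet'] (min_width=14, slack=0)
Line 4: ['of', 'at', 'cup', 'rain'] (min_width=14, slack=0)
Line 5: ['bedroom', 'be', 'box'] (min_width=14, slack=0)
Line 6: ['car', 'do', 'ocean'] (min_width=12, slack=2)
Total lines: 6

Answer: 6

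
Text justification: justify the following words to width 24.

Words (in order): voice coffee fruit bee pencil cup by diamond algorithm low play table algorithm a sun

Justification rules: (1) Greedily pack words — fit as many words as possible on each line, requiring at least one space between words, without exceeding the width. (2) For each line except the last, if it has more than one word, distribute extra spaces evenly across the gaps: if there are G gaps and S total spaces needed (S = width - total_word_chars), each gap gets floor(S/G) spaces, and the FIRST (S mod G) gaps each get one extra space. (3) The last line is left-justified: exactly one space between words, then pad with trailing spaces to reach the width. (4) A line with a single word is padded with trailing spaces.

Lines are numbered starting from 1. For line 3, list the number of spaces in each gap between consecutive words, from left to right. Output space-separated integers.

Line 1: ['voice', 'coffee', 'fruit', 'bee'] (min_width=22, slack=2)
Line 2: ['pencil', 'cup', 'by', 'diamond'] (min_width=21, slack=3)
Line 3: ['algorithm', 'low', 'play', 'table'] (min_width=24, slack=0)
Line 4: ['algorithm', 'a', 'sun'] (min_width=15, slack=9)

Answer: 1 1 1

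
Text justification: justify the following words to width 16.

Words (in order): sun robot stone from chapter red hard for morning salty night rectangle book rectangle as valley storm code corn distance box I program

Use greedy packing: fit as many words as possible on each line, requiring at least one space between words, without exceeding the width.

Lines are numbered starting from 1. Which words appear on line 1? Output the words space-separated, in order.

Line 1: ['sun', 'robot', 'stone'] (min_width=15, slack=1)
Line 2: ['from', 'chapter', 'red'] (min_width=16, slack=0)
Line 3: ['hard', 'for', 'morning'] (min_width=16, slack=0)
Line 4: ['salty', 'night'] (min_width=11, slack=5)
Line 5: ['rectangle', 'book'] (min_width=14, slack=2)
Line 6: ['rectangle', 'as'] (min_width=12, slack=4)
Line 7: ['valley', 'storm'] (min_width=12, slack=4)
Line 8: ['code', 'corn'] (min_width=9, slack=7)
Line 9: ['distance', 'box', 'I'] (min_width=14, slack=2)
Line 10: ['program'] (min_width=7, slack=9)

Answer: sun robot stone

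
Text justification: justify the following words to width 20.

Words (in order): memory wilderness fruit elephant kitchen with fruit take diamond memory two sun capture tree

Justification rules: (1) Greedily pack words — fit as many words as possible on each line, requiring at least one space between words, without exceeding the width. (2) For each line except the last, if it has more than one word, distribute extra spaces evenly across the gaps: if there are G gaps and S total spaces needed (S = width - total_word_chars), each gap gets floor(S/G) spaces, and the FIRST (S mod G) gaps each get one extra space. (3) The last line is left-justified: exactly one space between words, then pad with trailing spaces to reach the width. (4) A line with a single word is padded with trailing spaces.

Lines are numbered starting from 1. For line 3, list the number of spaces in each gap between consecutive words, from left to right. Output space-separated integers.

Answer: 2 2

Derivation:
Line 1: ['memory', 'wilderness'] (min_width=17, slack=3)
Line 2: ['fruit', 'elephant'] (min_width=14, slack=6)
Line 3: ['kitchen', 'with', 'fruit'] (min_width=18, slack=2)
Line 4: ['take', 'diamond', 'memory'] (min_width=19, slack=1)
Line 5: ['two', 'sun', 'capture', 'tree'] (min_width=20, slack=0)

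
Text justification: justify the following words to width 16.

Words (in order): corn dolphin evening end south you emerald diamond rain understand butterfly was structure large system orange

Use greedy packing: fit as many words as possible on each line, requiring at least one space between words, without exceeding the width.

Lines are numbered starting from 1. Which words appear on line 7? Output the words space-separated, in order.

Answer: structure large

Derivation:
Line 1: ['corn', 'dolphin'] (min_width=12, slack=4)
Line 2: ['evening', 'end'] (min_width=11, slack=5)
Line 3: ['south', 'you'] (min_width=9, slack=7)
Line 4: ['emerald', 'diamond'] (min_width=15, slack=1)
Line 5: ['rain', 'understand'] (min_width=15, slack=1)
Line 6: ['butterfly', 'was'] (min_width=13, slack=3)
Line 7: ['structure', 'large'] (min_width=15, slack=1)
Line 8: ['system', 'orange'] (min_width=13, slack=3)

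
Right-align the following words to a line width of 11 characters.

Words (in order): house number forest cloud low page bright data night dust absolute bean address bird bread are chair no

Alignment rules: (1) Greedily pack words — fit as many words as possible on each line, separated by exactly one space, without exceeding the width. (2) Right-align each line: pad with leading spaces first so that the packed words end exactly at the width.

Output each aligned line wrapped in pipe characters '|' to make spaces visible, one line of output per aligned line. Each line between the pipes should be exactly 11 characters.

Answer: |      house|
|     number|
|     forest|
|  cloud low|
|page bright|
| data night|
|       dust|
|   absolute|
|       bean|
|    address|
| bird bread|
|  are chair|
|         no|

Derivation:
Line 1: ['house'] (min_width=5, slack=6)
Line 2: ['number'] (min_width=6, slack=5)
Line 3: ['forest'] (min_width=6, slack=5)
Line 4: ['cloud', 'low'] (min_width=9, slack=2)
Line 5: ['page', 'bright'] (min_width=11, slack=0)
Line 6: ['data', 'night'] (min_width=10, slack=1)
Line 7: ['dust'] (min_width=4, slack=7)
Line 8: ['absolute'] (min_width=8, slack=3)
Line 9: ['bean'] (min_width=4, slack=7)
Line 10: ['address'] (min_width=7, slack=4)
Line 11: ['bird', 'bread'] (min_width=10, slack=1)
Line 12: ['are', 'chair'] (min_width=9, slack=2)
Line 13: ['no'] (min_width=2, slack=9)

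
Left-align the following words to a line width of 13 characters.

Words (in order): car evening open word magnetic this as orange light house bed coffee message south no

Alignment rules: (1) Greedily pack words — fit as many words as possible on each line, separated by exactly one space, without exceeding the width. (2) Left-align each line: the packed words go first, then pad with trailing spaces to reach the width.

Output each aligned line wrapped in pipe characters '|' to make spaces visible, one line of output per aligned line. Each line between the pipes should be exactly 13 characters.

Line 1: ['car', 'evening'] (min_width=11, slack=2)
Line 2: ['open', 'word'] (min_width=9, slack=4)
Line 3: ['magnetic', 'this'] (min_width=13, slack=0)
Line 4: ['as', 'orange'] (min_width=9, slack=4)
Line 5: ['light', 'house'] (min_width=11, slack=2)
Line 6: ['bed', 'coffee'] (min_width=10, slack=3)
Line 7: ['message', 'south'] (min_width=13, slack=0)
Line 8: ['no'] (min_width=2, slack=11)

Answer: |car evening  |
|open word    |
|magnetic this|
|as orange    |
|light house  |
|bed coffee   |
|message south|
|no           |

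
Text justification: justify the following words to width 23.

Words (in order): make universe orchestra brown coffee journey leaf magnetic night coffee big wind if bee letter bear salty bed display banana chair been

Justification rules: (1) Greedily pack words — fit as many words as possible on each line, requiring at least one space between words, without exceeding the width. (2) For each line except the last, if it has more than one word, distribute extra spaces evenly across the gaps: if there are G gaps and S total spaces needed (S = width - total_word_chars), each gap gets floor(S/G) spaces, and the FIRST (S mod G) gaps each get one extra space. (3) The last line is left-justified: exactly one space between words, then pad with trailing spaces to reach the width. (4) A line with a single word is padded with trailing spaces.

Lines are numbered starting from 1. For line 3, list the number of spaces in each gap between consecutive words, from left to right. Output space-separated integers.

Answer: 3 3

Derivation:
Line 1: ['make', 'universe', 'orchestra'] (min_width=23, slack=0)
Line 2: ['brown', 'coffee', 'journey'] (min_width=20, slack=3)
Line 3: ['leaf', 'magnetic', 'night'] (min_width=19, slack=4)
Line 4: ['coffee', 'big', 'wind', 'if', 'bee'] (min_width=22, slack=1)
Line 5: ['letter', 'bear', 'salty', 'bed'] (min_width=21, slack=2)
Line 6: ['display', 'banana', 'chair'] (min_width=20, slack=3)
Line 7: ['been'] (min_width=4, slack=19)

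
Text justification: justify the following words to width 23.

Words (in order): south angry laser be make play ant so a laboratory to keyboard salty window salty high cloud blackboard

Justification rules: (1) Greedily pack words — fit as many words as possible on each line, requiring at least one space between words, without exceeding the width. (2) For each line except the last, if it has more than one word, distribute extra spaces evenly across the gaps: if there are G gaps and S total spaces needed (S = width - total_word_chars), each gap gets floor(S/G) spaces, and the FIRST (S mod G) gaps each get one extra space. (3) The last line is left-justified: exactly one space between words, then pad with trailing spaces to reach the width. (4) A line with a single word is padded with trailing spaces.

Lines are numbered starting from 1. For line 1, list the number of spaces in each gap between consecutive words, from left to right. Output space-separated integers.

Line 1: ['south', 'angry', 'laser', 'be'] (min_width=20, slack=3)
Line 2: ['make', 'play', 'ant', 'so', 'a'] (min_width=18, slack=5)
Line 3: ['laboratory', 'to', 'keyboard'] (min_width=22, slack=1)
Line 4: ['salty', 'window', 'salty', 'high'] (min_width=23, slack=0)
Line 5: ['cloud', 'blackboard'] (min_width=16, slack=7)

Answer: 2 2 2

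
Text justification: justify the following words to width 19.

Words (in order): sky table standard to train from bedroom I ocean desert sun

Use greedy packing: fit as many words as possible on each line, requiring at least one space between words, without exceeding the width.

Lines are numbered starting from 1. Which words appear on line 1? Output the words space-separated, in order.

Answer: sky table standard

Derivation:
Line 1: ['sky', 'table', 'standard'] (min_width=18, slack=1)
Line 2: ['to', 'train', 'from'] (min_width=13, slack=6)
Line 3: ['bedroom', 'I', 'ocean'] (min_width=15, slack=4)
Line 4: ['desert', 'sun'] (min_width=10, slack=9)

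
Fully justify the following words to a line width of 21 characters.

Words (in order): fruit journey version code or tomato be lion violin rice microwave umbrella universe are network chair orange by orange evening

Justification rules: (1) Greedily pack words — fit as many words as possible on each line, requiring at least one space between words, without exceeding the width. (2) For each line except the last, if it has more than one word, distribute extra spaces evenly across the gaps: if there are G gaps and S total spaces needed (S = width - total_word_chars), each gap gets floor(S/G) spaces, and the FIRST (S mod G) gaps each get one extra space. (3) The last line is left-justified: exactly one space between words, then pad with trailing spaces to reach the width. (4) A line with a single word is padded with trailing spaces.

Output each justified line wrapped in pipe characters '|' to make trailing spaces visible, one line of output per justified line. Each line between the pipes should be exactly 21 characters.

Line 1: ['fruit', 'journey', 'version'] (min_width=21, slack=0)
Line 2: ['code', 'or', 'tomato', 'be'] (min_width=17, slack=4)
Line 3: ['lion', 'violin', 'rice'] (min_width=16, slack=5)
Line 4: ['microwave', 'umbrella'] (min_width=18, slack=3)
Line 5: ['universe', 'are', 'network'] (min_width=20, slack=1)
Line 6: ['chair', 'orange', 'by'] (min_width=15, slack=6)
Line 7: ['orange', 'evening'] (min_width=14, slack=7)

Answer: |fruit journey version|
|code   or  tomato  be|
|lion    violin   rice|
|microwave    umbrella|
|universe  are network|
|chair    orange    by|
|orange evening       |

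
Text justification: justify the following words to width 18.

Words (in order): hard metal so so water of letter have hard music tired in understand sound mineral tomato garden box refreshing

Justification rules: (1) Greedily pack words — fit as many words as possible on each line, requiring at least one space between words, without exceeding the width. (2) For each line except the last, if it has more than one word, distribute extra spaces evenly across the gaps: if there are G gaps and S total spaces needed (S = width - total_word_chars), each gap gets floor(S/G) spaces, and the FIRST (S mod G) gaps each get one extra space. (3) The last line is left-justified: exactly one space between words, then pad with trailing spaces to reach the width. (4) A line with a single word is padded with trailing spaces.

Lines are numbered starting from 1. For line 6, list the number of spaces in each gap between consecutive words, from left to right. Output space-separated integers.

Answer: 5

Derivation:
Line 1: ['hard', 'metal', 'so', 'so'] (min_width=16, slack=2)
Line 2: ['water', 'of', 'letter'] (min_width=15, slack=3)
Line 3: ['have', 'hard', 'music'] (min_width=15, slack=3)
Line 4: ['tired', 'in'] (min_width=8, slack=10)
Line 5: ['understand', 'sound'] (min_width=16, slack=2)
Line 6: ['mineral', 'tomato'] (min_width=14, slack=4)
Line 7: ['garden', 'box'] (min_width=10, slack=8)
Line 8: ['refreshing'] (min_width=10, slack=8)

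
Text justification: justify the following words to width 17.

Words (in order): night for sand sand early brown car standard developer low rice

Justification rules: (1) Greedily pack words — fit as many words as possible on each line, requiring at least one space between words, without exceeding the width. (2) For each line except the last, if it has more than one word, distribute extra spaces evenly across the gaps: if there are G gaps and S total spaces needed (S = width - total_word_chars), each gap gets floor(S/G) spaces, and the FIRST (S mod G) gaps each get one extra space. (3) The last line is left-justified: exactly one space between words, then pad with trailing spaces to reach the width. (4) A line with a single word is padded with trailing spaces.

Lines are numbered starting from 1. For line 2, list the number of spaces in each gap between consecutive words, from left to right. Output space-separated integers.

Answer: 2 1

Derivation:
Line 1: ['night', 'for', 'sand'] (min_width=14, slack=3)
Line 2: ['sand', 'early', 'brown'] (min_width=16, slack=1)
Line 3: ['car', 'standard'] (min_width=12, slack=5)
Line 4: ['developer', 'low'] (min_width=13, slack=4)
Line 5: ['rice'] (min_width=4, slack=13)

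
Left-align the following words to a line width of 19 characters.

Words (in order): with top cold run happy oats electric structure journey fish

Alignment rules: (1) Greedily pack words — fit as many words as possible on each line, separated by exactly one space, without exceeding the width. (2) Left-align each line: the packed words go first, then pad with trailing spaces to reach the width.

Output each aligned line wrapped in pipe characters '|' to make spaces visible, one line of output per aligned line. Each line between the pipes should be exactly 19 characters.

Line 1: ['with', 'top', 'cold', 'run'] (min_width=17, slack=2)
Line 2: ['happy', 'oats', 'electric'] (min_width=19, slack=0)
Line 3: ['structure', 'journey'] (min_width=17, slack=2)
Line 4: ['fish'] (min_width=4, slack=15)

Answer: |with top cold run  |
|happy oats electric|
|structure journey  |
|fish               |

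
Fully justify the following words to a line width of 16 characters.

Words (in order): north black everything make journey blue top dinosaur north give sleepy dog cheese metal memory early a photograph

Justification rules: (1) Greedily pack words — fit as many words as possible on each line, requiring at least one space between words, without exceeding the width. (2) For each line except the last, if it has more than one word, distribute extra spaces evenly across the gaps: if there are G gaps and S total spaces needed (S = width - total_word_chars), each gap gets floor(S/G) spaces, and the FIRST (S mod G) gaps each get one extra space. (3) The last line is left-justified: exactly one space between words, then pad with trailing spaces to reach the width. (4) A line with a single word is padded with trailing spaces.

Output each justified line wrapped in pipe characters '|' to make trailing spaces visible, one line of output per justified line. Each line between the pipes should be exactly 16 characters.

Answer: |north      black|
|everything  make|
|journey blue top|
|dinosaur   north|
|give  sleepy dog|
|cheese     metal|
|memory  early  a|
|photograph      |

Derivation:
Line 1: ['north', 'black'] (min_width=11, slack=5)
Line 2: ['everything', 'make'] (min_width=15, slack=1)
Line 3: ['journey', 'blue', 'top'] (min_width=16, slack=0)
Line 4: ['dinosaur', 'north'] (min_width=14, slack=2)
Line 5: ['give', 'sleepy', 'dog'] (min_width=15, slack=1)
Line 6: ['cheese', 'metal'] (min_width=12, slack=4)
Line 7: ['memory', 'early', 'a'] (min_width=14, slack=2)
Line 8: ['photograph'] (min_width=10, slack=6)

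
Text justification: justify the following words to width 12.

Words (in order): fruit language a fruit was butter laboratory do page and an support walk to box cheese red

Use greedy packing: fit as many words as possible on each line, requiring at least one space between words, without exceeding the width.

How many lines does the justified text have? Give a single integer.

Answer: 9

Derivation:
Line 1: ['fruit'] (min_width=5, slack=7)
Line 2: ['language', 'a'] (min_width=10, slack=2)
Line 3: ['fruit', 'was'] (min_width=9, slack=3)
Line 4: ['butter'] (min_width=6, slack=6)
Line 5: ['laboratory'] (min_width=10, slack=2)
Line 6: ['do', 'page', 'and'] (min_width=11, slack=1)
Line 7: ['an', 'support'] (min_width=10, slack=2)
Line 8: ['walk', 'to', 'box'] (min_width=11, slack=1)
Line 9: ['cheese', 'red'] (min_width=10, slack=2)
Total lines: 9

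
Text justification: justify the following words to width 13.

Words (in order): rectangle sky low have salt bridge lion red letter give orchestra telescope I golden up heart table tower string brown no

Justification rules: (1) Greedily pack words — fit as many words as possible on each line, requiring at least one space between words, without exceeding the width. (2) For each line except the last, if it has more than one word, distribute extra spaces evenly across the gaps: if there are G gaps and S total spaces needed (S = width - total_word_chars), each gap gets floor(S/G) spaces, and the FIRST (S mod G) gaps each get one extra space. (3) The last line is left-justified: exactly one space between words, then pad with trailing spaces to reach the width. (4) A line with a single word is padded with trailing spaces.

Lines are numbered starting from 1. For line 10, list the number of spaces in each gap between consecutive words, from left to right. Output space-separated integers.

Answer: 2

Derivation:
Line 1: ['rectangle', 'sky'] (min_width=13, slack=0)
Line 2: ['low', 'have', 'salt'] (min_width=13, slack=0)
Line 3: ['bridge', 'lion'] (min_width=11, slack=2)
Line 4: ['red', 'letter'] (min_width=10, slack=3)
Line 5: ['give'] (min_width=4, slack=9)
Line 6: ['orchestra'] (min_width=9, slack=4)
Line 7: ['telescope', 'I'] (min_width=11, slack=2)
Line 8: ['golden', 'up'] (min_width=9, slack=4)
Line 9: ['heart', 'table'] (min_width=11, slack=2)
Line 10: ['tower', 'string'] (min_width=12, slack=1)
Line 11: ['brown', 'no'] (min_width=8, slack=5)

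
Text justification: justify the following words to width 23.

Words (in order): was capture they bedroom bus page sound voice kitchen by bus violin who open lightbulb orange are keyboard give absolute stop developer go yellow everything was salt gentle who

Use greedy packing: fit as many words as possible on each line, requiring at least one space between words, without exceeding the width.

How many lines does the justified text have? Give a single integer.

Answer: 9

Derivation:
Line 1: ['was', 'capture', 'they'] (min_width=16, slack=7)
Line 2: ['bedroom', 'bus', 'page', 'sound'] (min_width=22, slack=1)
Line 3: ['voice', 'kitchen', 'by', 'bus'] (min_width=20, slack=3)
Line 4: ['violin', 'who', 'open'] (min_width=15, slack=8)
Line 5: ['lightbulb', 'orange', 'are'] (min_width=20, slack=3)
Line 6: ['keyboard', 'give', 'absolute'] (min_width=22, slack=1)
Line 7: ['stop', 'developer', 'go'] (min_width=17, slack=6)
Line 8: ['yellow', 'everything', 'was'] (min_width=21, slack=2)
Line 9: ['salt', 'gentle', 'who'] (min_width=15, slack=8)
Total lines: 9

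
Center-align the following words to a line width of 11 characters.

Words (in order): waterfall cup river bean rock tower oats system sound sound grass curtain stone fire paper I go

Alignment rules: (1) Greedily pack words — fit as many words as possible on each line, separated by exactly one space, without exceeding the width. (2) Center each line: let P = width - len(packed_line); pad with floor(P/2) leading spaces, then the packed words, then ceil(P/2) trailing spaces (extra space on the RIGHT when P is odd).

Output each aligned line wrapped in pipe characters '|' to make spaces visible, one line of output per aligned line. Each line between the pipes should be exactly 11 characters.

Answer: | waterfall |
| cup river |
| bean rock |
|tower oats |
|  system   |
|sound sound|
|   grass   |
|  curtain  |
|stone fire |
|paper I go |

Derivation:
Line 1: ['waterfall'] (min_width=9, slack=2)
Line 2: ['cup', 'river'] (min_width=9, slack=2)
Line 3: ['bean', 'rock'] (min_width=9, slack=2)
Line 4: ['tower', 'oats'] (min_width=10, slack=1)
Line 5: ['system'] (min_width=6, slack=5)
Line 6: ['sound', 'sound'] (min_width=11, slack=0)
Line 7: ['grass'] (min_width=5, slack=6)
Line 8: ['curtain'] (min_width=7, slack=4)
Line 9: ['stone', 'fire'] (min_width=10, slack=1)
Line 10: ['paper', 'I', 'go'] (min_width=10, slack=1)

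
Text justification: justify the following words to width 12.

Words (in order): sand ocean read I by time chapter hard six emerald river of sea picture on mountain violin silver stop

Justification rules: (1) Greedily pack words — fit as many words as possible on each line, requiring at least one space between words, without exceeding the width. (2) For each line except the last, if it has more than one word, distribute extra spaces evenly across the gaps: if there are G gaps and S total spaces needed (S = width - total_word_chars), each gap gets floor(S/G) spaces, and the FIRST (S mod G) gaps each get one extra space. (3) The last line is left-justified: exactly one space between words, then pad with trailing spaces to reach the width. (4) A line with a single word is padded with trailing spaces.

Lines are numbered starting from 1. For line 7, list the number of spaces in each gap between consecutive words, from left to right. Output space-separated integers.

Line 1: ['sand', 'ocean'] (min_width=10, slack=2)
Line 2: ['read', 'I', 'by'] (min_width=9, slack=3)
Line 3: ['time', 'chapter'] (min_width=12, slack=0)
Line 4: ['hard', 'six'] (min_width=8, slack=4)
Line 5: ['emerald'] (min_width=7, slack=5)
Line 6: ['river', 'of', 'sea'] (min_width=12, slack=0)
Line 7: ['picture', 'on'] (min_width=10, slack=2)
Line 8: ['mountain'] (min_width=8, slack=4)
Line 9: ['violin'] (min_width=6, slack=6)
Line 10: ['silver', 'stop'] (min_width=11, slack=1)

Answer: 3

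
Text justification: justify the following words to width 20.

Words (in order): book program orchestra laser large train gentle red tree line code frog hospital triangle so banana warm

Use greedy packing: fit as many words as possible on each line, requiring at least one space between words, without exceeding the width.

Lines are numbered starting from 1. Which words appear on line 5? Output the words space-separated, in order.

Line 1: ['book', 'program'] (min_width=12, slack=8)
Line 2: ['orchestra', 'laser'] (min_width=15, slack=5)
Line 3: ['large', 'train', 'gentle'] (min_width=18, slack=2)
Line 4: ['red', 'tree', 'line', 'code'] (min_width=18, slack=2)
Line 5: ['frog', 'hospital'] (min_width=13, slack=7)
Line 6: ['triangle', 'so', 'banana'] (min_width=18, slack=2)
Line 7: ['warm'] (min_width=4, slack=16)

Answer: frog hospital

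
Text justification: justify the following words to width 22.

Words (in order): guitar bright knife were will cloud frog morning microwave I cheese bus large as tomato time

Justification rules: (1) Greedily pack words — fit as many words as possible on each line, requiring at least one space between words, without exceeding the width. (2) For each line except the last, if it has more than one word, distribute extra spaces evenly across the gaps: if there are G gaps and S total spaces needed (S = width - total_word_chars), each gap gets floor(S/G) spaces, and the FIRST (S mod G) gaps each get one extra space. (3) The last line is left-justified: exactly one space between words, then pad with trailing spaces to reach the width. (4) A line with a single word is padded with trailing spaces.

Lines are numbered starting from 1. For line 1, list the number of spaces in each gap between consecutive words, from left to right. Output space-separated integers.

Line 1: ['guitar', 'bright', 'knife'] (min_width=19, slack=3)
Line 2: ['were', 'will', 'cloud', 'frog'] (min_width=20, slack=2)
Line 3: ['morning', 'microwave', 'I'] (min_width=19, slack=3)
Line 4: ['cheese', 'bus', 'large', 'as'] (min_width=19, slack=3)
Line 5: ['tomato', 'time'] (min_width=11, slack=11)

Answer: 3 2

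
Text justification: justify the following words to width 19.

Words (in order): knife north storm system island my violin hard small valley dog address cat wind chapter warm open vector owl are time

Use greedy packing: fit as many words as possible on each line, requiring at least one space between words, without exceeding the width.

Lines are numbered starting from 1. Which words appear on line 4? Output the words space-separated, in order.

Line 1: ['knife', 'north', 'storm'] (min_width=17, slack=2)
Line 2: ['system', 'island', 'my'] (min_width=16, slack=3)
Line 3: ['violin', 'hard', 'small'] (min_width=17, slack=2)
Line 4: ['valley', 'dog', 'address'] (min_width=18, slack=1)
Line 5: ['cat', 'wind', 'chapter'] (min_width=16, slack=3)
Line 6: ['warm', 'open', 'vector'] (min_width=16, slack=3)
Line 7: ['owl', 'are', 'time'] (min_width=12, slack=7)

Answer: valley dog address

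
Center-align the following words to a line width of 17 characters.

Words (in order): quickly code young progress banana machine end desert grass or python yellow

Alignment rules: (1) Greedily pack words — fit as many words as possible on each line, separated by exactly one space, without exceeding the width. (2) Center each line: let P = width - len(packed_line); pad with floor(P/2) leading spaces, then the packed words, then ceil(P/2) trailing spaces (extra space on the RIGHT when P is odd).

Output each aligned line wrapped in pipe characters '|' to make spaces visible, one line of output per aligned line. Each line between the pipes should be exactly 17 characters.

Line 1: ['quickly', 'code'] (min_width=12, slack=5)
Line 2: ['young', 'progress'] (min_width=14, slack=3)
Line 3: ['banana', 'machine'] (min_width=14, slack=3)
Line 4: ['end', 'desert', 'grass'] (min_width=16, slack=1)
Line 5: ['or', 'python', 'yellow'] (min_width=16, slack=1)

Answer: |  quickly code   |
| young progress  |
| banana machine  |
|end desert grass |
|or python yellow |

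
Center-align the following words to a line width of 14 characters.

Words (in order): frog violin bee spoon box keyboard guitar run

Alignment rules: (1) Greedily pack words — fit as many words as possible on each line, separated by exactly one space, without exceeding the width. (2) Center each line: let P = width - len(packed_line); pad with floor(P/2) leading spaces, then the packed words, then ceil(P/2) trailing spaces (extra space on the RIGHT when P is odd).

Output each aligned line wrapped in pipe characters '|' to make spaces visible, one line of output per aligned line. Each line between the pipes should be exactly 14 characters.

Answer: | frog violin  |
|bee spoon box |
|   keyboard   |
|  guitar run  |

Derivation:
Line 1: ['frog', 'violin'] (min_width=11, slack=3)
Line 2: ['bee', 'spoon', 'box'] (min_width=13, slack=1)
Line 3: ['keyboard'] (min_width=8, slack=6)
Line 4: ['guitar', 'run'] (min_width=10, slack=4)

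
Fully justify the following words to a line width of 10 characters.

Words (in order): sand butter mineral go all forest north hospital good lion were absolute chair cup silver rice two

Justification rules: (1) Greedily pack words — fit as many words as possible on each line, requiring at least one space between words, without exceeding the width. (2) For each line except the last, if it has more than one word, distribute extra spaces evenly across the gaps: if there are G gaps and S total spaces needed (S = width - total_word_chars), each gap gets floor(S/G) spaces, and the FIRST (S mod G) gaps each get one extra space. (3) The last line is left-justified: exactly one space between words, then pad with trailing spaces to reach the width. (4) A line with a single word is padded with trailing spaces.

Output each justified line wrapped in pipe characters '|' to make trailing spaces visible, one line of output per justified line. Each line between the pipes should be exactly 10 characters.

Answer: |sand      |
|butter    |
|mineral go|
|all forest|
|north     |
|hospital  |
|good  lion|
|were      |
|absolute  |
|chair  cup|
|silver    |
|rice two  |

Derivation:
Line 1: ['sand'] (min_width=4, slack=6)
Line 2: ['butter'] (min_width=6, slack=4)
Line 3: ['mineral', 'go'] (min_width=10, slack=0)
Line 4: ['all', 'forest'] (min_width=10, slack=0)
Line 5: ['north'] (min_width=5, slack=5)
Line 6: ['hospital'] (min_width=8, slack=2)
Line 7: ['good', 'lion'] (min_width=9, slack=1)
Line 8: ['were'] (min_width=4, slack=6)
Line 9: ['absolute'] (min_width=8, slack=2)
Line 10: ['chair', 'cup'] (min_width=9, slack=1)
Line 11: ['silver'] (min_width=6, slack=4)
Line 12: ['rice', 'two'] (min_width=8, slack=2)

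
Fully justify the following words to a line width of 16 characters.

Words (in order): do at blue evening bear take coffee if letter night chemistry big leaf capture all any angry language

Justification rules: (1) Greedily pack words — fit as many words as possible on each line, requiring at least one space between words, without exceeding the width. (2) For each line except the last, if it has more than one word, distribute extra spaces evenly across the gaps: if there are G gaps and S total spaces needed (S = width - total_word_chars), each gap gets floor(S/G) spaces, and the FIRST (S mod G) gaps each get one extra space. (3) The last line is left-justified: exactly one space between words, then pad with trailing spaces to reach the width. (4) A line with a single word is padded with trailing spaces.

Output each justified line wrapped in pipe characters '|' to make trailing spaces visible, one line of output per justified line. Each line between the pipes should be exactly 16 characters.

Line 1: ['do', 'at', 'blue'] (min_width=10, slack=6)
Line 2: ['evening', 'bear'] (min_width=12, slack=4)
Line 3: ['take', 'coffee', 'if'] (min_width=14, slack=2)
Line 4: ['letter', 'night'] (min_width=12, slack=4)
Line 5: ['chemistry', 'big'] (min_width=13, slack=3)
Line 6: ['leaf', 'capture', 'all'] (min_width=16, slack=0)
Line 7: ['any', 'angry'] (min_width=9, slack=7)
Line 8: ['language'] (min_width=8, slack=8)

Answer: |do    at    blue|
|evening     bear|
|take  coffee  if|
|letter     night|
|chemistry    big|
|leaf capture all|
|any        angry|
|language        |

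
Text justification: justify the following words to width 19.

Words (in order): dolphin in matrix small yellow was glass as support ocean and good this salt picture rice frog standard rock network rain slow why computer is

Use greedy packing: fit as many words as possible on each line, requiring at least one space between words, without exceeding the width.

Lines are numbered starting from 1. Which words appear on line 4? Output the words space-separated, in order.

Line 1: ['dolphin', 'in', 'matrix'] (min_width=17, slack=2)
Line 2: ['small', 'yellow', 'was'] (min_width=16, slack=3)
Line 3: ['glass', 'as', 'support'] (min_width=16, slack=3)
Line 4: ['ocean', 'and', 'good', 'this'] (min_width=19, slack=0)
Line 5: ['salt', 'picture', 'rice'] (min_width=17, slack=2)
Line 6: ['frog', 'standard', 'rock'] (min_width=18, slack=1)
Line 7: ['network', 'rain', 'slow'] (min_width=17, slack=2)
Line 8: ['why', 'computer', 'is'] (min_width=15, slack=4)

Answer: ocean and good this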